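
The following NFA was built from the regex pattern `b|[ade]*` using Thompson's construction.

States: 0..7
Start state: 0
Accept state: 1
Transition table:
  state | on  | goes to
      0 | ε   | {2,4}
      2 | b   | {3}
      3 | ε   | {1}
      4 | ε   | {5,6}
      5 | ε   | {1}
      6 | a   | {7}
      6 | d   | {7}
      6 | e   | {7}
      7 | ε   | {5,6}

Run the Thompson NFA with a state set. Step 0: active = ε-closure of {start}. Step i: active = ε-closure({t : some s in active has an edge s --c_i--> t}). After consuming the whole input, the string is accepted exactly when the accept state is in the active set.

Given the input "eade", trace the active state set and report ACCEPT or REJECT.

S₀ = ε-closure({0}) = {0,1,2,4,5,6}
'e' @ 1: {1,5,6,7}  ✓accept
'a' @ 2: {1,5,6,7}  ✓accept
'd' @ 3: {1,5,6,7}  ✓accept
'e' @ 4: {1,5,6,7}  ✓accept
final: {1,5,6,7}; accept 1 in set

Answer: ACCEPT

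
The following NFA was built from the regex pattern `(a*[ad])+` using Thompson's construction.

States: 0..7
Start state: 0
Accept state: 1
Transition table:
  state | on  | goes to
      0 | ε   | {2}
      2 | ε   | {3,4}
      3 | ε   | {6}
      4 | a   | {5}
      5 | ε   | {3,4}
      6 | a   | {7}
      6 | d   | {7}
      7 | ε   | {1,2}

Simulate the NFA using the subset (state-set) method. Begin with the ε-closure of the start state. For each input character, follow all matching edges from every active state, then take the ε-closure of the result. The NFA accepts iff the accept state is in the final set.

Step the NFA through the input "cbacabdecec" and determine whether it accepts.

start: ε-closure({0}) = {0,2,3,4,6}
'c' @ 1: {}  — dead — no transitions
rest 'bacabdecec' ignored (set empty)
after full input: {}  (accept=1 not in)

Answer: REJECT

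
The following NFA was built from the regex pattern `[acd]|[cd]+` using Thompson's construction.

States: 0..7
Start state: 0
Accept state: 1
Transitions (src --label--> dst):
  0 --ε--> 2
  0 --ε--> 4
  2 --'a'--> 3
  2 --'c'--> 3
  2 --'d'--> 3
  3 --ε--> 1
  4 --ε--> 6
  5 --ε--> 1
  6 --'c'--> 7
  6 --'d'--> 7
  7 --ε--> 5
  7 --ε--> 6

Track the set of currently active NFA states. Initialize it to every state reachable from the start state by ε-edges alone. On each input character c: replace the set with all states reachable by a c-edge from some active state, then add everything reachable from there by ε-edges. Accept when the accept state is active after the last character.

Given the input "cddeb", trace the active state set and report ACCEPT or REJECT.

Answer: REJECT

Trace:
initial (ε-close {0}): {0,2,4,6}
'c' @ 1: {1,3,5,6,7}  ✓accept
'd' @ 2: {1,5,6,7}  ✓accept
'd' @ 3: {1,5,6,7}  ✓accept
'e' @ 4: {}  — no active states
rest 'b' ignored (set empty)
end set {} — state 1 not in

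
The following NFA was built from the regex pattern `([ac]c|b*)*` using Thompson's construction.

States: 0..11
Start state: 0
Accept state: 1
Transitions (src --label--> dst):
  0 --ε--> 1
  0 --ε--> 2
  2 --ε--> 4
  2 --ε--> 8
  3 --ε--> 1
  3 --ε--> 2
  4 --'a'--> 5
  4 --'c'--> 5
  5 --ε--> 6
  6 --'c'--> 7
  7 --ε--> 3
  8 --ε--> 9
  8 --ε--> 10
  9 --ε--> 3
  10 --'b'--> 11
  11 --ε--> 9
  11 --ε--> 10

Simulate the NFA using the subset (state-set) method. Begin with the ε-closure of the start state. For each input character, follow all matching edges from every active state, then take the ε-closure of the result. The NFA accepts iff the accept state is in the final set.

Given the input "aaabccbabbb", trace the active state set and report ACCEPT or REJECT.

start: ε-closure({0}) = {0,1,2,3,4,8,9,10}
'a' @ 1: {5,6}
'a' @ 2: {}  — state set empty
rest 'abccbabbb' ignored (set empty)
final: {}; accept 1 not in set

Answer: REJECT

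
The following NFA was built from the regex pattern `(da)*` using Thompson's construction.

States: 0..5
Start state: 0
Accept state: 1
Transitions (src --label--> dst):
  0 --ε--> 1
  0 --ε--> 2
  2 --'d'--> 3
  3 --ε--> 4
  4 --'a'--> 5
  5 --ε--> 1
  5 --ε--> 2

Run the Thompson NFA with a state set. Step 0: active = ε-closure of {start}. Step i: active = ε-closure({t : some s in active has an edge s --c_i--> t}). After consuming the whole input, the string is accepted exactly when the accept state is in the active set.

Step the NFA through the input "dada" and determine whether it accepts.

Answer: ACCEPT

Steps:
initial (ε-close {0}): {0,1,2}
'd' @ 1: {3,4}
'a' @ 2: {1,2,5}  (accept∈set)
'd' @ 3: {3,4}
'a' @ 4: {1,2,5}  (accept∈set)
end set {1,2,5} — state 1 in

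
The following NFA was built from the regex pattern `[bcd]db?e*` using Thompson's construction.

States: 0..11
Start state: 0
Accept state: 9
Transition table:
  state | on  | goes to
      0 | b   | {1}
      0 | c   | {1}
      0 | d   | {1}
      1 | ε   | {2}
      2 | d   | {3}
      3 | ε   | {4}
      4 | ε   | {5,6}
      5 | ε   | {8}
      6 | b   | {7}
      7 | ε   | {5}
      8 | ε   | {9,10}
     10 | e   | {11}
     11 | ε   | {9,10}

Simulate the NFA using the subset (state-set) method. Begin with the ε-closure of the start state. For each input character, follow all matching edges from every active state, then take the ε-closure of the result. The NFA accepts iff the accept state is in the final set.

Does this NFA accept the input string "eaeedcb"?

Answer: REJECT

Derivation:
start: ε-closure({0}) = {0}
'e' @ 1: {}  — dead — no transitions
rest 'aeedcb' ignored (set empty)
after full input: {}  (accept=9 not in)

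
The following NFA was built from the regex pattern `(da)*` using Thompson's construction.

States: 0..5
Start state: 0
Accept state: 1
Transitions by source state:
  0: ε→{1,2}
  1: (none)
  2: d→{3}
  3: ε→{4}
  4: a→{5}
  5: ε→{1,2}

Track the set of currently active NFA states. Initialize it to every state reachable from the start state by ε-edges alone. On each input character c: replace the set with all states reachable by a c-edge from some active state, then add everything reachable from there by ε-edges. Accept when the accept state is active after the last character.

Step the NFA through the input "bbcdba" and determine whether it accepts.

Answer: REJECT

Trace:
start: ε-closure({0}) = {0,1,2}
'b' @ 1: {}  — no active states
rest 'bcdba' ignored (set empty)
final: {}; accept 1 not in set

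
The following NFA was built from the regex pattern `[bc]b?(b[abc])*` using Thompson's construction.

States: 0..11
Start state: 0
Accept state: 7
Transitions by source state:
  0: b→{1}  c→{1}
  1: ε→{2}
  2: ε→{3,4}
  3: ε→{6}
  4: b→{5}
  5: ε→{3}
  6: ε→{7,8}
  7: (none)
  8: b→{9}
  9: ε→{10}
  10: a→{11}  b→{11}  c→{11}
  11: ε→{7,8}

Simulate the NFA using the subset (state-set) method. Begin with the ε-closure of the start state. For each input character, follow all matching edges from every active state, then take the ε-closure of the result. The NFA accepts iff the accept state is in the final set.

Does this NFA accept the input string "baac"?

Answer: REJECT

Steps:
initial (ε-close {0}): {0}
'b' @ 1: {1,2,3,4,6,7,8}  [accepting]
'a' @ 2: {}  — state set empty
rest 'ac' ignored (set empty)
final: {}; accept 7 not in set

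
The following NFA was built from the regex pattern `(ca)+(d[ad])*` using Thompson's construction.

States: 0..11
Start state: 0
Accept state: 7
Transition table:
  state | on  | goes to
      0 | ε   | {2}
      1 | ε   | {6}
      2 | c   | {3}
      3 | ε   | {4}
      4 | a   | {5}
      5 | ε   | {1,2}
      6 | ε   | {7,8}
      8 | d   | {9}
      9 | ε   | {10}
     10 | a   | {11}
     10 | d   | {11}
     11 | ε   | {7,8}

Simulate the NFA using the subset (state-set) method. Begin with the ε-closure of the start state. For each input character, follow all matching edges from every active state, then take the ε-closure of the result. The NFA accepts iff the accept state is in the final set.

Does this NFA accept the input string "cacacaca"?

initial (ε-close {0}): {0,2}
'c' @ 1: {3,4}
'a' @ 2: {1,2,5,6,7,8}  (accept∈set)
'c' @ 3: {3,4}
'a' @ 4: {1,2,5,6,7,8}  (accept∈set)
'c' @ 5: {3,4}
'a' @ 6: {1,2,5,6,7,8}  (accept∈set)
'c' @ 7: {3,4}
'a' @ 8: {1,2,5,6,7,8}  (accept∈set)
end set {1,2,5,6,7,8} — state 7 in

Answer: ACCEPT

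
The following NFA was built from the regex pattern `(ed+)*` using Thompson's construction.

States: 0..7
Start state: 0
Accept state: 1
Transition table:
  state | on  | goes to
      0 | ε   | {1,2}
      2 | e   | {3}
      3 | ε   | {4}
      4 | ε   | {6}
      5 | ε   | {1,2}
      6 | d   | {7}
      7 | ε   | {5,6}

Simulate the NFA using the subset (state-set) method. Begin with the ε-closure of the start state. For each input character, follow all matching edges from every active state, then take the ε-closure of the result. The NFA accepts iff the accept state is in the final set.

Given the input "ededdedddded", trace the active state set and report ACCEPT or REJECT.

Answer: ACCEPT

Steps:
initial (ε-close {0}): {0,1,2}
'e' @ 1: {3,4,6}
'd' @ 2: {1,2,5,6,7}  ✓accept
'e' @ 3: {3,4,6}
'd' @ 4: {1,2,5,6,7}  ✓accept
'd' @ 5: {1,2,5,6,7}  ✓accept
'e' @ 6: {3,4,6}
'd' @ 7: {1,2,5,6,7}  ✓accept
'd' @ 8: {1,2,5,6,7}  ✓accept
'd' @ 9: {1,2,5,6,7}  ✓accept
'd' @ 10: {1,2,5,6,7}  ✓accept
'e' @ 11: {3,4,6}
'd' @ 12: {1,2,5,6,7}  ✓accept
final: {1,2,5,6,7}; accept 1 in set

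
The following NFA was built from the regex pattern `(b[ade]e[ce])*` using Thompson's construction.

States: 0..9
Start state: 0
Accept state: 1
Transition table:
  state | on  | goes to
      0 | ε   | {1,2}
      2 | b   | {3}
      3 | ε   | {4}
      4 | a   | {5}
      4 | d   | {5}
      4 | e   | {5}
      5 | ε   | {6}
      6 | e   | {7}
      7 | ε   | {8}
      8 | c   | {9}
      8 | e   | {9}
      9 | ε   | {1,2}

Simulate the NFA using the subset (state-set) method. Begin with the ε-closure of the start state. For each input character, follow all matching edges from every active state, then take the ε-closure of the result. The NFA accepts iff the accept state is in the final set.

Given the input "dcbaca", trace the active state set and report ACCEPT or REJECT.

Answer: REJECT

Trace:
initial (ε-close {0}): {0,1,2}
'd' @ 1: {}  — state set empty
rest 'cbaca' ignored (set empty)
after full input: {}  (accept=1 not in)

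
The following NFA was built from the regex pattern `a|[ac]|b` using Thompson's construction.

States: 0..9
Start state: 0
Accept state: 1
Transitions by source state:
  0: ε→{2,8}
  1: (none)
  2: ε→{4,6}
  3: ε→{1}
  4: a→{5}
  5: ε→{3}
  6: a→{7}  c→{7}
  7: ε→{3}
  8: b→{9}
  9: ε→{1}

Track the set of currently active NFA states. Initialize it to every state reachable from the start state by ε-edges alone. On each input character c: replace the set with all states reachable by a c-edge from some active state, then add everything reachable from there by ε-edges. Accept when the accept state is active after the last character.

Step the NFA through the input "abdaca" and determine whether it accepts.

start: ε-closure({0}) = {0,2,4,6,8}
'a' @ 1: {1,3,5,7}  [accepting]
'b' @ 2: {}  — dead — no transitions
rest 'daca' ignored (set empty)
final: {}; accept 1 not in set

Answer: REJECT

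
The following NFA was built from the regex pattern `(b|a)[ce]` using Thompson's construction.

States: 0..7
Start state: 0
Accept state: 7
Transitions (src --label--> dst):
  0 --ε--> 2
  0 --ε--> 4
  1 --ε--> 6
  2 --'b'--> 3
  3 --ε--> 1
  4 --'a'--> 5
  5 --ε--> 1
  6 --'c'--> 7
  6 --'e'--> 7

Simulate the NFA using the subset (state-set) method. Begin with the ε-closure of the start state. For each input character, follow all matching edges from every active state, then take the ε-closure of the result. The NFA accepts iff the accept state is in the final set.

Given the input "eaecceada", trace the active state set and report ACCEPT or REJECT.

start: ε-closure({0}) = {0,2,4}
'e' @ 1: {}  — dead — no transitions
rest 'aecceada' ignored (set empty)
final: {}; accept 7 not in set

Answer: REJECT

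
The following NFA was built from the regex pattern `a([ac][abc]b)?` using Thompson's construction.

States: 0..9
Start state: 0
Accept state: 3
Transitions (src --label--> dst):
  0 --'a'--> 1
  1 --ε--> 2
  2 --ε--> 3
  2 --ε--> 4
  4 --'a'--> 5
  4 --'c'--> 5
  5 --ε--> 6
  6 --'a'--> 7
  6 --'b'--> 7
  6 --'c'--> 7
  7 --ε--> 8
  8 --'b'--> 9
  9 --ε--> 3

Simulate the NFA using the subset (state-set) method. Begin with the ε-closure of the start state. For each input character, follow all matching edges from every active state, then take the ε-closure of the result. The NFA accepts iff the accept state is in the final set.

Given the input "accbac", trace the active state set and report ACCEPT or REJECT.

Answer: REJECT

Trace:
initial (ε-close {0}): {0}
'a' @ 1: {1,2,3,4}  [accepting]
'c' @ 2: {5,6}
'c' @ 3: {7,8}
'b' @ 4: {3,9}  [accepting]
'a' @ 5: {}  — no active states
rest 'c' ignored (set empty)
final: {}; accept 3 not in set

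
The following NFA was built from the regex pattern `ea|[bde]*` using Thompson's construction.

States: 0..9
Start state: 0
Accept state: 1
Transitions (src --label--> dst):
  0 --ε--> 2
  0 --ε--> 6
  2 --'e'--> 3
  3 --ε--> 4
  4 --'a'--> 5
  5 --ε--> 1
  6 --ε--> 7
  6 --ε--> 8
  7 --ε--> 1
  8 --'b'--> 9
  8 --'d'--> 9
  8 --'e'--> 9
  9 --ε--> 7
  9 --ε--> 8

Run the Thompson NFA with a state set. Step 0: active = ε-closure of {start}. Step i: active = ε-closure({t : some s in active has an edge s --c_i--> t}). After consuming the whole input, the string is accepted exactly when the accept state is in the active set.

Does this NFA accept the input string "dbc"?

start: ε-closure({0}) = {0,1,2,6,7,8}
'd' @ 1: {1,7,8,9}  (accept∈set)
'b' @ 2: {1,7,8,9}  (accept∈set)
'c' @ 3: {}  — dead — no transitions
end set {} — state 1 not in

Answer: REJECT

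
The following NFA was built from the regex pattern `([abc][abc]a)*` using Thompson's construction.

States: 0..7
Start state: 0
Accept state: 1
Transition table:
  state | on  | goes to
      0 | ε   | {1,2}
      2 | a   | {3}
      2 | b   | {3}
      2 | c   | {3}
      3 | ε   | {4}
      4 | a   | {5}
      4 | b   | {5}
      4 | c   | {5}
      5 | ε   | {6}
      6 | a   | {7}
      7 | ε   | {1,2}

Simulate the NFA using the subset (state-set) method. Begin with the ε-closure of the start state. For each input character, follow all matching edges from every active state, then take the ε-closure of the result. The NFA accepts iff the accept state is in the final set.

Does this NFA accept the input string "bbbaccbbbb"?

Answer: REJECT

Trace:
S₀ = ε-closure({0}) = {0,1,2}
'b' @ 1: {3,4}
'b' @ 2: {5,6}
'b' @ 3: {}  — dead — no transitions
rest 'accbbbb' ignored (set empty)
final: {}; accept 1 not in set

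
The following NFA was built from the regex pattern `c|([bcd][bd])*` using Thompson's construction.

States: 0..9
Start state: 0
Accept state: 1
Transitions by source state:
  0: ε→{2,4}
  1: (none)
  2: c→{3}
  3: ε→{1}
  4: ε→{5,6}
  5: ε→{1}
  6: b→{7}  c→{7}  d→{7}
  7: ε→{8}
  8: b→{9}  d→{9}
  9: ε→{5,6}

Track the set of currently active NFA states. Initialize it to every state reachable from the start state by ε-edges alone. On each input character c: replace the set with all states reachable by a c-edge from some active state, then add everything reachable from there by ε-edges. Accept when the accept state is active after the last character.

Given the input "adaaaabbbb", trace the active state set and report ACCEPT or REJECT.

Answer: REJECT

Trace:
S₀ = ε-closure({0}) = {0,1,2,4,5,6}
'a' @ 1: {}  — no active states
rest 'daaaabbbb' ignored (set empty)
end set {} — state 1 not in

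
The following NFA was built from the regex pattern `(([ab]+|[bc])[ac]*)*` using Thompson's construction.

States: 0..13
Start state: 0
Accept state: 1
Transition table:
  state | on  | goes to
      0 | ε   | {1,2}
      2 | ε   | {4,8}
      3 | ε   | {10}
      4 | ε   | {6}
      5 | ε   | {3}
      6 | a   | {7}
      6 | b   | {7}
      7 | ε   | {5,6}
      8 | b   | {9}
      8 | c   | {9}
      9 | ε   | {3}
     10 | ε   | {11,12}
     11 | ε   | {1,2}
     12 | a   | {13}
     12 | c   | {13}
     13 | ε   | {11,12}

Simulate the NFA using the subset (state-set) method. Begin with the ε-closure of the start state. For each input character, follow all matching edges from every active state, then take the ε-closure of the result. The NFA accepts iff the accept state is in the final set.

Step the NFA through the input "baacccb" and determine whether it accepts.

Answer: ACCEPT

Trace:
S₀ = ε-closure({0}) = {0,1,2,4,6,8}
'b' @ 1: {1,2,3,4,5,6,7,8,9,10,11,12}  [accepting]
'a' @ 2: {1,2,3,4,5,6,7,8,10,11,12,13}  [accepting]
'a' @ 3: {1,2,3,4,5,6,7,8,10,11,12,13}  [accepting]
'c' @ 4: {1,2,3,4,6,8,9,10,11,12,13}  [accepting]
'c' @ 5: {1,2,3,4,6,8,9,10,11,12,13}  [accepting]
'c' @ 6: {1,2,3,4,6,8,9,10,11,12,13}  [accepting]
'b' @ 7: {1,2,3,4,5,6,7,8,9,10,11,12}  [accepting]
end set {1,2,3,4,5,6,7,8,9,10,11,12} — state 1 in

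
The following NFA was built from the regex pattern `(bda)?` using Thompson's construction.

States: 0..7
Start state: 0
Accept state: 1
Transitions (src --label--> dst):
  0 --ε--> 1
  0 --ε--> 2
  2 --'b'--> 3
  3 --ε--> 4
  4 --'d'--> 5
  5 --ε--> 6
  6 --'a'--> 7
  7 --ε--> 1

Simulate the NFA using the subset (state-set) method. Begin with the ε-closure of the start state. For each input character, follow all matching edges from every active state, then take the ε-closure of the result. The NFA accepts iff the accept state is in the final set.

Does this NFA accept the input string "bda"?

start: ε-closure({0}) = {0,1,2}
'b' @ 1: {3,4}
'd' @ 2: {5,6}
'a' @ 3: {1,7}  ✓accept
after full input: {1,7}  (accept=1 in)

Answer: ACCEPT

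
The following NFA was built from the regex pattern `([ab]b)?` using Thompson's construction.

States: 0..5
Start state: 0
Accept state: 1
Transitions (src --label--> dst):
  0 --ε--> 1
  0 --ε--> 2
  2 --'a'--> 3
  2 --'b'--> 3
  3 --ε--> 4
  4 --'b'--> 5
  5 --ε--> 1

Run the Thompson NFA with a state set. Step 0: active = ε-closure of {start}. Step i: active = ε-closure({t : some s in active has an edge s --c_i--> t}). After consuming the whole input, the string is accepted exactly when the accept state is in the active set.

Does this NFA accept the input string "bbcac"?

initial (ε-close {0}): {0,1,2}
'b' @ 1: {3,4}
'b' @ 2: {1,5}  [accepting]
'c' @ 3: {}  — dead — no transitions
rest 'ac' ignored (set empty)
final: {}; accept 1 not in set

Answer: REJECT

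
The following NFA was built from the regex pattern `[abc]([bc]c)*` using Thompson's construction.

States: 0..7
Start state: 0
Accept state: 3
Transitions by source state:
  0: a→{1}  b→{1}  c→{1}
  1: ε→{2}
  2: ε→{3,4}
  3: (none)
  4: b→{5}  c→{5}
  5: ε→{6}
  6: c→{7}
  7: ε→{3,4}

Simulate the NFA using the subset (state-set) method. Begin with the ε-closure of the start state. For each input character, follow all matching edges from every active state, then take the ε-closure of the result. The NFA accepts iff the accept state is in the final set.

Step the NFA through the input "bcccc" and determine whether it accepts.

S₀ = ε-closure({0}) = {0}
'b' @ 1: {1,2,3,4}  (accept∈set)
'c' @ 2: {5,6}
'c' @ 3: {3,4,7}  (accept∈set)
'c' @ 4: {5,6}
'c' @ 5: {3,4,7}  (accept∈set)
end set {3,4,7} — state 3 in

Answer: ACCEPT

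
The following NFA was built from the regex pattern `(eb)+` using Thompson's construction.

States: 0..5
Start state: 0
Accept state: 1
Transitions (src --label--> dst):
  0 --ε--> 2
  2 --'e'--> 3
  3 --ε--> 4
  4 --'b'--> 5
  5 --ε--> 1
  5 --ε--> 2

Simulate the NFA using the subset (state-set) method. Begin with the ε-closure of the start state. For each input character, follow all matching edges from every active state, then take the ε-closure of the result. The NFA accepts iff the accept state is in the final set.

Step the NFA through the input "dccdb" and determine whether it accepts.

S₀ = ε-closure({0}) = {0,2}
'd' @ 1: {}  — state set empty
rest 'ccdb' ignored (set empty)
after full input: {}  (accept=1 not in)

Answer: REJECT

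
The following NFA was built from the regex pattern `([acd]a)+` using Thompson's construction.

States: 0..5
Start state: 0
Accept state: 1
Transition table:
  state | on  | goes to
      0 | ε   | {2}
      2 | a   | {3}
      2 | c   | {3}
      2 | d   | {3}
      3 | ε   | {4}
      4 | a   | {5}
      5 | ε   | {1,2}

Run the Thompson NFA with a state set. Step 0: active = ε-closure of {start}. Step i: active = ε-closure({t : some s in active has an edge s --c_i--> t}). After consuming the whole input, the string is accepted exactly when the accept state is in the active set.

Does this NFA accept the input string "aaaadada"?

Answer: ACCEPT

Steps:
start: ε-closure({0}) = {0,2}
'a' @ 1: {3,4}
'a' @ 2: {1,2,5}  (accept∈set)
'a' @ 3: {3,4}
'a' @ 4: {1,2,5}  (accept∈set)
'd' @ 5: {3,4}
'a' @ 6: {1,2,5}  (accept∈set)
'd' @ 7: {3,4}
'a' @ 8: {1,2,5}  (accept∈set)
after full input: {1,2,5}  (accept=1 in)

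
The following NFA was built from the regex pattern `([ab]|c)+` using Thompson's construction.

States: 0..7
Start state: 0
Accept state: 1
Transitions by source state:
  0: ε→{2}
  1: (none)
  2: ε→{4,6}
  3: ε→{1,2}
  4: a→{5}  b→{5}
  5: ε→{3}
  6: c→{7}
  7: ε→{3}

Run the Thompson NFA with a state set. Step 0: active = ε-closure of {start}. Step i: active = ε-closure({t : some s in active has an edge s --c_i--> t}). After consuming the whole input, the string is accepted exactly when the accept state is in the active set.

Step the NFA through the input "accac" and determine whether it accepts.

initial (ε-close {0}): {0,2,4,6}
'a' @ 1: {1,2,3,4,5,6}  [accepting]
'c' @ 2: {1,2,3,4,6,7}  [accepting]
'c' @ 3: {1,2,3,4,6,7}  [accepting]
'a' @ 4: {1,2,3,4,5,6}  [accepting]
'c' @ 5: {1,2,3,4,6,7}  [accepting]
after full input: {1,2,3,4,6,7}  (accept=1 in)

Answer: ACCEPT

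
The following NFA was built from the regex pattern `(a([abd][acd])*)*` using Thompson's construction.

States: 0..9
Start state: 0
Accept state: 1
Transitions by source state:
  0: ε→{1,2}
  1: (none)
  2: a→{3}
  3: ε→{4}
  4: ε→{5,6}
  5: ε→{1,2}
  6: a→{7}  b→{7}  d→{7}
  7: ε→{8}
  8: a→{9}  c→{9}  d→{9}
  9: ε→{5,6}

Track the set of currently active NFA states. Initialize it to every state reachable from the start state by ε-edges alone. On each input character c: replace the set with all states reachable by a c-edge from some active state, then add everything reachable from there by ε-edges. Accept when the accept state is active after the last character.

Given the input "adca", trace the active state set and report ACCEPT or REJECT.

Answer: ACCEPT

Derivation:
initial (ε-close {0}): {0,1,2}
'a' @ 1: {1,2,3,4,5,6}  (accept∈set)
'd' @ 2: {7,8}
'c' @ 3: {1,2,5,6,9}  (accept∈set)
'a' @ 4: {1,2,3,4,5,6,7,8}  (accept∈set)
end set {1,2,3,4,5,6,7,8} — state 1 in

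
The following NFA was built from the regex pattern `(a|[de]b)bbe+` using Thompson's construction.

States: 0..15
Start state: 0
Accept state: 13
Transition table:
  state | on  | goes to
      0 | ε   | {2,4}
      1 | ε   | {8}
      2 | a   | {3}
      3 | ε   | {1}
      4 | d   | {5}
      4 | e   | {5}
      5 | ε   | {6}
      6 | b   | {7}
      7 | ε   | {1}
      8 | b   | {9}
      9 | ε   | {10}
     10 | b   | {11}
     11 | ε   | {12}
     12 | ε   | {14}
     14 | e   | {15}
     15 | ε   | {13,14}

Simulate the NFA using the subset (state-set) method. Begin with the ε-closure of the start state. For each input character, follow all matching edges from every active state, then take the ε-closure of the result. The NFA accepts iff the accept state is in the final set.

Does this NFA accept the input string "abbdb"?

Answer: REJECT

Trace:
initial (ε-close {0}): {0,2,4}
'a' @ 1: {1,3,8}
'b' @ 2: {9,10}
'b' @ 3: {11,12,14}
'd' @ 4: {}  — state set empty
rest 'b' ignored (set empty)
final: {}; accept 13 not in set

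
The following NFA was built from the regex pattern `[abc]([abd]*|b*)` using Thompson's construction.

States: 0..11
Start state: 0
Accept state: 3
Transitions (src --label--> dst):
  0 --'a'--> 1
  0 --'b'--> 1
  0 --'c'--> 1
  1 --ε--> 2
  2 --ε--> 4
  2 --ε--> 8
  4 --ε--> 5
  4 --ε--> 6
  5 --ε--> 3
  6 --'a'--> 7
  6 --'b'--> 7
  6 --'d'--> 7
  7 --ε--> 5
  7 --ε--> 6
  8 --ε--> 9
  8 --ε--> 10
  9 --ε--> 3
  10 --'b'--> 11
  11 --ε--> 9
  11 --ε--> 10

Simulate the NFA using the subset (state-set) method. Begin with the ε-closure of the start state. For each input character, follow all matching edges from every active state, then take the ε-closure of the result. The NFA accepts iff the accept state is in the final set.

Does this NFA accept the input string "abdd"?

Answer: ACCEPT

Steps:
initial (ε-close {0}): {0}
'a' @ 1: {1,2,3,4,5,6,8,9,10}  [accepting]
'b' @ 2: {3,5,6,7,9,10,11}  [accepting]
'd' @ 3: {3,5,6,7}  [accepting]
'd' @ 4: {3,5,6,7}  [accepting]
after full input: {3,5,6,7}  (accept=3 in)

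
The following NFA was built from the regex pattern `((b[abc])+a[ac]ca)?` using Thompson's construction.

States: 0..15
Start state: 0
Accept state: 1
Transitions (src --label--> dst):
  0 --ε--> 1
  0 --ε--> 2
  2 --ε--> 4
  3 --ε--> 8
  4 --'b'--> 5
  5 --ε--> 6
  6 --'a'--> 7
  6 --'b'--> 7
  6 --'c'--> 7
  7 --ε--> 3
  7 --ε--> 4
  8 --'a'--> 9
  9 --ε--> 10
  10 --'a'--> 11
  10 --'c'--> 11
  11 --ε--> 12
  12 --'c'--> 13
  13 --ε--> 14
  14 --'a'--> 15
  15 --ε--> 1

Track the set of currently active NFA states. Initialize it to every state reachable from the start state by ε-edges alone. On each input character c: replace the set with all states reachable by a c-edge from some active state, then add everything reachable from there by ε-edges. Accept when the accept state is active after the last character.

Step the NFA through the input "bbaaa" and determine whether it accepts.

S₀ = ε-closure({0}) = {0,1,2,4}
'b' @ 1: {5,6}
'b' @ 2: {3,4,7,8}
'a' @ 3: {9,10}
'a' @ 4: {11,12}
'a' @ 5: {}  — state set empty
end set {} — state 1 not in

Answer: REJECT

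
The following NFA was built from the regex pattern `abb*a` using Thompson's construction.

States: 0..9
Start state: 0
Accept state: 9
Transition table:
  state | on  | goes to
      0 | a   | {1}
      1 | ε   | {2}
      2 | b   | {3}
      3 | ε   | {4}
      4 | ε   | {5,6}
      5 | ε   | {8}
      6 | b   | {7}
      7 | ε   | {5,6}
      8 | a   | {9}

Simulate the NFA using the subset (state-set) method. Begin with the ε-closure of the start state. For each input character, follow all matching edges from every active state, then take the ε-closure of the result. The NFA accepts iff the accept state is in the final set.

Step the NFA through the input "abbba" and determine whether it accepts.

initial (ε-close {0}): {0}
'a' @ 1: {1,2}
'b' @ 2: {3,4,5,6,8}
'b' @ 3: {5,6,7,8}
'b' @ 4: {5,6,7,8}
'a' @ 5: {9}  [accepting]
after full input: {9}  (accept=9 in)

Answer: ACCEPT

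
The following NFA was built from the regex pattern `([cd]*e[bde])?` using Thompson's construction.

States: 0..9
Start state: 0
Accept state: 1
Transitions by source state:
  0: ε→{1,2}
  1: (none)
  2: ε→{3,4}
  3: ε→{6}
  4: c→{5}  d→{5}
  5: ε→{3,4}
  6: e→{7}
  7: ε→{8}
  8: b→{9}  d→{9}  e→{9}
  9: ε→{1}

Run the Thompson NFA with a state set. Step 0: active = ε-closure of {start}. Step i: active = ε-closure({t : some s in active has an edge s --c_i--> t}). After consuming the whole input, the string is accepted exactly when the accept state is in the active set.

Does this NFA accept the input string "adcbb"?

S₀ = ε-closure({0}) = {0,1,2,3,4,6}
'a' @ 1: {}  — no active states
rest 'dcbb' ignored (set empty)
after full input: {}  (accept=1 not in)

Answer: REJECT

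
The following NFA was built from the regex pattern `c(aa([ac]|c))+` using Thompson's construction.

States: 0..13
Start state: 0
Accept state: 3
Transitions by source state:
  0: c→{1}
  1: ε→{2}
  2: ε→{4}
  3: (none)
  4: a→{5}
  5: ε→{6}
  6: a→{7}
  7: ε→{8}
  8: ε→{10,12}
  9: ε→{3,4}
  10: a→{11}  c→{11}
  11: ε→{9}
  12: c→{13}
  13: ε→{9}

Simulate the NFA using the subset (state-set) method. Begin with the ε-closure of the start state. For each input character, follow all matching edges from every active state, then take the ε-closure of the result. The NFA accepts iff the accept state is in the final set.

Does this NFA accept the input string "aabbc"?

S₀ = ε-closure({0}) = {0}
'a' @ 1: {}  — state set empty
rest 'abbc' ignored (set empty)
end set {} — state 3 not in

Answer: REJECT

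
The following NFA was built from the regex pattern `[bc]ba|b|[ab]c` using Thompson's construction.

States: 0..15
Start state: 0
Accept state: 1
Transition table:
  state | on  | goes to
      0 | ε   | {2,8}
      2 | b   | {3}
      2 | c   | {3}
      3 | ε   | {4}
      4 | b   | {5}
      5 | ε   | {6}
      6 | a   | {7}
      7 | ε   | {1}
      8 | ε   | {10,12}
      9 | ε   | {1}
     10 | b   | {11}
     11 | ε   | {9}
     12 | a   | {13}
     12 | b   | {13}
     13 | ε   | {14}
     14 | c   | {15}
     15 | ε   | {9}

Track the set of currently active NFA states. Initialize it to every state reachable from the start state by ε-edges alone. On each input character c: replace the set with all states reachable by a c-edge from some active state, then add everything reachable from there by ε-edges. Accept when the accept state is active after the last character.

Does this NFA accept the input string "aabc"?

Answer: REJECT

Steps:
S₀ = ε-closure({0}) = {0,2,8,10,12}
'a' @ 1: {13,14}
'a' @ 2: {}  — state set empty
rest 'bc' ignored (set empty)
final: {}; accept 1 not in set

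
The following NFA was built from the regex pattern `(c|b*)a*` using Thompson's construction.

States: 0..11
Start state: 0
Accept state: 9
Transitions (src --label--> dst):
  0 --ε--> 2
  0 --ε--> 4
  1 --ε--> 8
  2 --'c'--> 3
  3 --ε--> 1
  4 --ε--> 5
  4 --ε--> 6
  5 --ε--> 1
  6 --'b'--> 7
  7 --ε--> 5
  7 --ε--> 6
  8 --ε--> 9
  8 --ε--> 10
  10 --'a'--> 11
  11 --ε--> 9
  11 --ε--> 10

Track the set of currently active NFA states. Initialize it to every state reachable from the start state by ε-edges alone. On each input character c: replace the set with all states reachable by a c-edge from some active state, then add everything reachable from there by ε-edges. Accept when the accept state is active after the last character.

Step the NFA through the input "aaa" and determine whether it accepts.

initial (ε-close {0}): {0,1,2,4,5,6,8,9,10}
'a' @ 1: {9,10,11}  ✓accept
'a' @ 2: {9,10,11}  ✓accept
'a' @ 3: {9,10,11}  ✓accept
after full input: {9,10,11}  (accept=9 in)

Answer: ACCEPT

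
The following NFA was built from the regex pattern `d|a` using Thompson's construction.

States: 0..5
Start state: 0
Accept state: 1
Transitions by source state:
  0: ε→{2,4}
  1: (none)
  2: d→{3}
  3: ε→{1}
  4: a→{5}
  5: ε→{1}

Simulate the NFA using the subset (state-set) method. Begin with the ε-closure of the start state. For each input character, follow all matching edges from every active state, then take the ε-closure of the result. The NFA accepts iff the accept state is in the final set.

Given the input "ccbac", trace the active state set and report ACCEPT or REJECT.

Answer: REJECT

Steps:
initial (ε-close {0}): {0,2,4}
'c' @ 1: {}  — dead — no transitions
rest 'cbac' ignored (set empty)
end set {} — state 1 not in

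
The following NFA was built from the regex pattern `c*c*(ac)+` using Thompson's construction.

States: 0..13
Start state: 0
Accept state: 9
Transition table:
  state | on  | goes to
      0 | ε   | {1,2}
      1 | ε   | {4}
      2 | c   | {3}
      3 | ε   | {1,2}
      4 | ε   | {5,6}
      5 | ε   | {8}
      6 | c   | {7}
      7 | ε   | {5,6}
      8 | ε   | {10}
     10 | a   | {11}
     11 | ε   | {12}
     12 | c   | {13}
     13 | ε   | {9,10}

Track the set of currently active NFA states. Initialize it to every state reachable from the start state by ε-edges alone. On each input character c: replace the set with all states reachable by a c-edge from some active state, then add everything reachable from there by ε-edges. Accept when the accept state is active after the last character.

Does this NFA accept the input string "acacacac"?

Answer: ACCEPT

Steps:
initial (ε-close {0}): {0,1,2,4,5,6,8,10}
'a' @ 1: {11,12}
'c' @ 2: {9,10,13}  (accept∈set)
'a' @ 3: {11,12}
'c' @ 4: {9,10,13}  (accept∈set)
'a' @ 5: {11,12}
'c' @ 6: {9,10,13}  (accept∈set)
'a' @ 7: {11,12}
'c' @ 8: {9,10,13}  (accept∈set)
final: {9,10,13}; accept 9 in set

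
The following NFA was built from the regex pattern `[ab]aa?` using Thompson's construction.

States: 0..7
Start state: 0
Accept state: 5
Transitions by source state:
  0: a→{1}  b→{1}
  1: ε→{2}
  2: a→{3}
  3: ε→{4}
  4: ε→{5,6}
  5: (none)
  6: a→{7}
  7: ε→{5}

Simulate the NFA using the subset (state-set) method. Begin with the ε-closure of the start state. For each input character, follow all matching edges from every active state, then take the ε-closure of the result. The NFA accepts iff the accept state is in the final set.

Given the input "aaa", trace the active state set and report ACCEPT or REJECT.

start: ε-closure({0}) = {0}
'a' @ 1: {1,2}
'a' @ 2: {3,4,5,6}  (accept∈set)
'a' @ 3: {5,7}  (accept∈set)
after full input: {5,7}  (accept=5 in)

Answer: ACCEPT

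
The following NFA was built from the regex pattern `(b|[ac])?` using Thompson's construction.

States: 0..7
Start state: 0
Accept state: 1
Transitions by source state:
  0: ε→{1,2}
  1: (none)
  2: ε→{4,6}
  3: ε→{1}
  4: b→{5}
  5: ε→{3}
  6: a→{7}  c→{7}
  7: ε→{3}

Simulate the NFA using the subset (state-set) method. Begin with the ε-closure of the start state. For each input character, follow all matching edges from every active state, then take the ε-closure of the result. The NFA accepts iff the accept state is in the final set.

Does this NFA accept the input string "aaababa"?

S₀ = ε-closure({0}) = {0,1,2,4,6}
'a' @ 1: {1,3,7}  [accepting]
'a' @ 2: {}  — dead — no transitions
rest 'ababa' ignored (set empty)
final: {}; accept 1 not in set

Answer: REJECT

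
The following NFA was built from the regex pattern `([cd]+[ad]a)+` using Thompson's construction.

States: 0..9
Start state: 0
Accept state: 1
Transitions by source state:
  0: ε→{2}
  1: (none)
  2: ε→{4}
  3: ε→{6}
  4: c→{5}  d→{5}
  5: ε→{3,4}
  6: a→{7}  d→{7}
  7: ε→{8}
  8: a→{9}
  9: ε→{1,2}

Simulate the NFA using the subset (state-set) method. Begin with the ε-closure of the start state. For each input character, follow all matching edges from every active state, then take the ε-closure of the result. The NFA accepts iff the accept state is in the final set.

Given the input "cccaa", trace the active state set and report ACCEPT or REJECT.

start: ε-closure({0}) = {0,2,4}
'c' @ 1: {3,4,5,6}
'c' @ 2: {3,4,5,6}
'c' @ 3: {3,4,5,6}
'a' @ 4: {7,8}
'a' @ 5: {1,2,4,9}  (accept∈set)
final: {1,2,4,9}; accept 1 in set

Answer: ACCEPT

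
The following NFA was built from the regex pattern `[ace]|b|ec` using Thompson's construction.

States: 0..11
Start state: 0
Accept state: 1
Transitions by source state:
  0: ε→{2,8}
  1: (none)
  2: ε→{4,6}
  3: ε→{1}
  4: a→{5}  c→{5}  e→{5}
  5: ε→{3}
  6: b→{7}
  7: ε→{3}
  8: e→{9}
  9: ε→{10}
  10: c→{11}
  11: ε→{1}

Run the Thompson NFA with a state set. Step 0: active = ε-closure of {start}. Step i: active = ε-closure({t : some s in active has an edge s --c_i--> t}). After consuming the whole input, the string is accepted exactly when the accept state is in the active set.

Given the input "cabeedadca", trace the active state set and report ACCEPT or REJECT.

S₀ = ε-closure({0}) = {0,2,4,6,8}
'c' @ 1: {1,3,5}  ✓accept
'a' @ 2: {}  — no active states
rest 'beedadca' ignored (set empty)
after full input: {}  (accept=1 not in)

Answer: REJECT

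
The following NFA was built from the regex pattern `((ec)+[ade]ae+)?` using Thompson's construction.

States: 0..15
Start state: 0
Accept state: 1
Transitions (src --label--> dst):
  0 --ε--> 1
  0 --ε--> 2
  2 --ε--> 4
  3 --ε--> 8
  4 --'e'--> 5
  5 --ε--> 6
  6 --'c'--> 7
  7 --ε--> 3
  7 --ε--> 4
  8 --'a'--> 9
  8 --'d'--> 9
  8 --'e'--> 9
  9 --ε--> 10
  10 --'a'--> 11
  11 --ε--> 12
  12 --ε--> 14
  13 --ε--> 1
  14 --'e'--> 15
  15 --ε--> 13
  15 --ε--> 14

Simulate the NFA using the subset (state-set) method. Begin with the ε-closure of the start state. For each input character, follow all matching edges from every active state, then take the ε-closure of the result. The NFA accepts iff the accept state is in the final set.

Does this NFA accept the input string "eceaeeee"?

Answer: ACCEPT

Trace:
S₀ = ε-closure({0}) = {0,1,2,4}
'e' @ 1: {5,6}
'c' @ 2: {3,4,7,8}
'e' @ 3: {5,6,9,10}
'a' @ 4: {11,12,14}
'e' @ 5: {1,13,14,15}  ✓accept
'e' @ 6: {1,13,14,15}  ✓accept
'e' @ 7: {1,13,14,15}  ✓accept
'e' @ 8: {1,13,14,15}  ✓accept
after full input: {1,13,14,15}  (accept=1 in)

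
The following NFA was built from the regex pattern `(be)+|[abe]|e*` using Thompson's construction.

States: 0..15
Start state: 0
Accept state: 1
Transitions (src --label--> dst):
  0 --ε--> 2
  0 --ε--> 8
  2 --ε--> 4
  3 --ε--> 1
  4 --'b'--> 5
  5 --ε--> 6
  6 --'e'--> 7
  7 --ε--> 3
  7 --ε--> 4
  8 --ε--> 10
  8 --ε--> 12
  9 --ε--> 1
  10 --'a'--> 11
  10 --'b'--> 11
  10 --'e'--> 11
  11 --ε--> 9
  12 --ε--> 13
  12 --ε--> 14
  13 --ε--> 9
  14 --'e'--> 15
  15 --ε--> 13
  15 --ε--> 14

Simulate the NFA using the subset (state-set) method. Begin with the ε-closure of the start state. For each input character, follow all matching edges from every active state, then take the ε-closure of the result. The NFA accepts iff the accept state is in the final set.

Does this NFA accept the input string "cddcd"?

S₀ = ε-closure({0}) = {0,1,2,4,8,9,10,12,13,14}
'c' @ 1: {}  — state set empty
rest 'ddcd' ignored (set empty)
final: {}; accept 1 not in set

Answer: REJECT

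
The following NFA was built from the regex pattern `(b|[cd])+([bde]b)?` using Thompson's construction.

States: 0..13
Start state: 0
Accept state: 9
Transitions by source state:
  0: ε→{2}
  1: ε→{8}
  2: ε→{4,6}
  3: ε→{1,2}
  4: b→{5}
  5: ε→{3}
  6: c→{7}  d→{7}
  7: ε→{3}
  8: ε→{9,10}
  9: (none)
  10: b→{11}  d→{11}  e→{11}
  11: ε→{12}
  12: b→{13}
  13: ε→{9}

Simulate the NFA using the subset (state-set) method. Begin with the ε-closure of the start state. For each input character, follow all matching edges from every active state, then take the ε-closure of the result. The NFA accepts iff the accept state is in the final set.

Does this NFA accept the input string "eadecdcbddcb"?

start: ε-closure({0}) = {0,2,4,6}
'e' @ 1: {}  — state set empty
rest 'adecdcbddcb' ignored (set empty)
final: {}; accept 9 not in set

Answer: REJECT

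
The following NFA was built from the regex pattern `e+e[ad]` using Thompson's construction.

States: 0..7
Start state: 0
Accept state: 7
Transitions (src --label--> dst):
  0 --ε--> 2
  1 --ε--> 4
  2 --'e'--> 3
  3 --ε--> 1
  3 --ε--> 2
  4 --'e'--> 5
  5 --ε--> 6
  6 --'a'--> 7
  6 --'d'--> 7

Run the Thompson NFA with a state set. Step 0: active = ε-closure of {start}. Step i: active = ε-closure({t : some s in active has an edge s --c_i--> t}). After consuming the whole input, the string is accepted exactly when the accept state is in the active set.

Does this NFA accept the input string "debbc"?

start: ε-closure({0}) = {0,2}
'd' @ 1: {}  — dead — no transitions
rest 'ebbc' ignored (set empty)
end set {} — state 7 not in

Answer: REJECT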